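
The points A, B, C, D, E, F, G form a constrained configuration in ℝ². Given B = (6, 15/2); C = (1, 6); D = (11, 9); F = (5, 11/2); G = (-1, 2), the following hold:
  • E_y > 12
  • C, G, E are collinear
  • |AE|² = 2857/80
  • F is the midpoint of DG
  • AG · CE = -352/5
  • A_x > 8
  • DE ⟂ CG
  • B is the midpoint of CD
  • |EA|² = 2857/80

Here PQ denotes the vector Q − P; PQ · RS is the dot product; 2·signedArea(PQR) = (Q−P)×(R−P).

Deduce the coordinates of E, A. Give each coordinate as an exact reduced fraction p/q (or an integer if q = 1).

1. E_x = 21/5  [C, G, E are collinear ∩ DE ⟂ CG]
2. E_y = 62/5  [C, G, E are collinear ∩ DE ⟂ CG]
   → E = (21/5, 62/5)
3. A_x = 17/2  [line -16/5·x + -32/5·y + 80 = 0 ∩ |AE|² = 2857/80]
4. A_y = 33/4  [line -16/5·x + -32/5·y + 80 = 0 ∩ |AE|² = 2857/80]
   → A = (17/2, 33/4)

A = (17/2, 33/4)
E = (21/5, 62/5)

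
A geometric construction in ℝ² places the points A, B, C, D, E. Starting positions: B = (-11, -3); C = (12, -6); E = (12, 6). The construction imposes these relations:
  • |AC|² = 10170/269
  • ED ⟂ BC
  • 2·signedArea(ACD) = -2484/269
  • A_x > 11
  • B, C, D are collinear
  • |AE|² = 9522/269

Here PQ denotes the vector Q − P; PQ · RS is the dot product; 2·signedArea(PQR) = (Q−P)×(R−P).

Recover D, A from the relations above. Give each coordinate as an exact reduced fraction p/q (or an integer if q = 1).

A = (3021/269, 27/269)
D = (2814/269, -1560/269)

1. D_x = 2814/269  [B, C, D are collinear ∩ ED ⟂ BC]
2. D_y = -1560/269  [B, C, D are collinear ∩ ED ⟂ BC]
   → D = (2814/269, -1560/269)
3. A_x = 3021/269  [line -54/269·x + -414/269·y + 648/269 = 0 ∩ |AE|² = 9522/269]
4. A_y = 27/269  [line -54/269·x + -414/269·y + 648/269 = 0 ∩ |AE|² = 9522/269]
   → A = (3021/269, 27/269)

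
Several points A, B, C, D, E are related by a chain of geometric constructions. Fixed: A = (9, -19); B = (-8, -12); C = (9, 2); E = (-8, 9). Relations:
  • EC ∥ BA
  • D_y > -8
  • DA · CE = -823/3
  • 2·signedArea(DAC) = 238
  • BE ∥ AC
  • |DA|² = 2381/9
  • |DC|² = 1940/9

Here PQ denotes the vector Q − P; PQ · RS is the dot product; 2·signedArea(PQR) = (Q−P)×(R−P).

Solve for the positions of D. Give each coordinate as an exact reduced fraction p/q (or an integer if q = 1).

D = (-7/3, -22/3)

1. D_x = -7/3  [2·signedArea(DAC) = 238 ∩ DA · CE = -823/3]
2. D_y = -22/3  [2·signedArea(DAC) = 238 ∩ DA · CE = -823/3]
   → D = (-7/3, -22/3)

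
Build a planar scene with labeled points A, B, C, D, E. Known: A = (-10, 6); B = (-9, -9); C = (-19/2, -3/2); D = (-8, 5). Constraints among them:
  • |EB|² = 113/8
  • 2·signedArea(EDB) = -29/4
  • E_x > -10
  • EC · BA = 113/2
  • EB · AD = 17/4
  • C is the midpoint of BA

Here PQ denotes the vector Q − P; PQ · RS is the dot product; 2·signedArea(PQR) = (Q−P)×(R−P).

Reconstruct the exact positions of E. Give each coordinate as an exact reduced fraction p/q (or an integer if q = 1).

1. E_x = -37/4  [EB · AD = 17/4 ∩ EC · BA = 113/2]
2. E_y = -21/4  [EB · AD = 17/4 ∩ EC · BA = 113/2]
   → E = (-37/4, -21/4)

E = (-37/4, -21/4)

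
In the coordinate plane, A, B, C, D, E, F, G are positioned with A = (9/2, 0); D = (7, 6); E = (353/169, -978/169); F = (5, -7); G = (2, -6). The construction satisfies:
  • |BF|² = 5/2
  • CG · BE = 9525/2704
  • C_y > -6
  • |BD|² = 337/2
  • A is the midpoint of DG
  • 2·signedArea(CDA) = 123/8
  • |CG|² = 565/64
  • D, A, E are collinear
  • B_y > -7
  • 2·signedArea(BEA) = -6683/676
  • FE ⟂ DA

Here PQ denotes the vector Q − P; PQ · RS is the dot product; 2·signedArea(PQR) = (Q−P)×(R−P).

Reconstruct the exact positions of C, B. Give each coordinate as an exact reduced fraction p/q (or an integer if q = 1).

B = (7/2, -13/2)
C = (39/8, -21/4)

1. C_x = 39/8  [line 6·x + -5/2·y + -339/8 = 0 ∩ |CG|² = 565/64]
2. C_y = -21/4  [line 6·x + -5/2·y + -339/8 = 0 ∩ |CG|² = 565/64]
   → C = (39/8, -21/4)
3. B_x = 7/2  [2·signedArea(BEA) = -6683/676 ∩ CG · BE = 9525/2704]
4. B_y = -13/2  [2·signedArea(BEA) = -6683/676 ∩ CG · BE = 9525/2704]
   → B = (7/2, -13/2)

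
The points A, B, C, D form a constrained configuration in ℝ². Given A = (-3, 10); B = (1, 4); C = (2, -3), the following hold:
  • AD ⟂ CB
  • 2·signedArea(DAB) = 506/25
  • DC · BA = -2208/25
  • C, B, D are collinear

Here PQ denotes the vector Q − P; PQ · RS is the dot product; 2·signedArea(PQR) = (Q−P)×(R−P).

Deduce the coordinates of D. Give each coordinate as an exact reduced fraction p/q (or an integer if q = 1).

1. D_x = 2/25  [C, B, D are collinear ∩ AD ⟂ CB]
2. D_y = 261/25  [C, B, D are collinear ∩ AD ⟂ CB]
   → D = (2/25, 261/25)

D = (2/25, 261/25)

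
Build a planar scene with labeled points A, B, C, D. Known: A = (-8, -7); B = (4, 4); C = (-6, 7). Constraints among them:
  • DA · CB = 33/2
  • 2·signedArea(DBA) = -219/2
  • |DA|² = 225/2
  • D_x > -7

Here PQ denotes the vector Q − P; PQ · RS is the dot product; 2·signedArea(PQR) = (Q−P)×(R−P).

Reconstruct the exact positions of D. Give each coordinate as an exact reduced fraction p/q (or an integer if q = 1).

D = (-13/2, 7/2)

1. D_x = -13/2  [DA · CB = 33/2 ∩ 2·signedArea(DBA) = -219/2]
2. D_y = 7/2  [DA · CB = 33/2 ∩ 2·signedArea(DBA) = -219/2]
   → D = (-13/2, 7/2)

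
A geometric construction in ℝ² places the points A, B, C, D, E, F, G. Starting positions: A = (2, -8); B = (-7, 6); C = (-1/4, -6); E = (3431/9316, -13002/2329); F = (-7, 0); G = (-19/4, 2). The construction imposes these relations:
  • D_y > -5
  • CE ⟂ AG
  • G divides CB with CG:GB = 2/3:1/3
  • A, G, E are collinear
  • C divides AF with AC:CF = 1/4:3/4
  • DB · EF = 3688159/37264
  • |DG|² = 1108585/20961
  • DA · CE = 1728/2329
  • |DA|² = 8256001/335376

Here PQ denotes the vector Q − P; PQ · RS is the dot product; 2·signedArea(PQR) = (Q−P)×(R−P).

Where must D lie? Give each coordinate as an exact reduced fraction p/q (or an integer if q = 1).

D = (-14383/9316, -31634/6987)

1. D_x = -14383/9316  [DA · CE = 1728/2329 ∩ DB · EF = 3688159/37264]
2. D_y = -31634/6987  [DA · CE = 1728/2329 ∩ DB · EF = 3688159/37264]
   → D = (-14383/9316, -31634/6987)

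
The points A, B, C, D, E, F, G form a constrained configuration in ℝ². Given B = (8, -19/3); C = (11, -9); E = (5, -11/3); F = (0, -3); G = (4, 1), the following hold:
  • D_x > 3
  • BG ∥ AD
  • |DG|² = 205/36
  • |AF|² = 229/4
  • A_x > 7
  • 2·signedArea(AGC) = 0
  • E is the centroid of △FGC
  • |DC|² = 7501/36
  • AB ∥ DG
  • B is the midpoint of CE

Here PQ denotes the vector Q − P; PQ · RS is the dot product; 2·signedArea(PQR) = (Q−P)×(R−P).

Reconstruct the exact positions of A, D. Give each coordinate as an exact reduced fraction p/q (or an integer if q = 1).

A = (15/2, -4)
D = (7/2, 10/3)

1. A_x = 15/2  [line 10·x + 7·y + -47 = 0 ∩ |AF|² = 229/4]
2. A_y = -4  [line 10·x + 7·y + -47 = 0 ∩ |AF|² = 229/4]
   → A = (15/2, -4)
3. D_x = 7/2  [AB ∥ DG ∩ BG ∥ AD]
4. D_y = 10/3  [AB ∥ DG ∩ BG ∥ AD]
   → D = (7/2, 10/3)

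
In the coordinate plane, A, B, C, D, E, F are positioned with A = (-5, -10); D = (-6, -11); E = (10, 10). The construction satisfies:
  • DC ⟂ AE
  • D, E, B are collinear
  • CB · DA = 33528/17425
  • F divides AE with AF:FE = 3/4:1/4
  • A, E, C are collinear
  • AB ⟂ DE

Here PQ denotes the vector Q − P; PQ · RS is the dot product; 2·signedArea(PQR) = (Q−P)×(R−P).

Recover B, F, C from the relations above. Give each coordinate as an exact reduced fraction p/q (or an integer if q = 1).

1. B_x = -3590/697  [D, E, B are collinear ∩ AB ⟂ DE]
2. B_y = -6890/697  [D, E, B are collinear ∩ AB ⟂ DE]
   → B = (-3590/697, -6890/697)
3. F_x = 25/4  [F divides AE with AF:FE = 3/4:1/4]
4. F_y = 5  [F divides AE with AF:FE = 3/4:1/4]
   → F = (25/4, 5)
5. C_x = -146/25  [A, E, C are collinear ∩ DC ⟂ AE]
6. C_y = -278/25  [A, E, C are collinear ∩ DC ⟂ AE]
   → C = (-146/25, -278/25)

B = (-3590/697, -6890/697)
C = (-146/25, -278/25)
F = (25/4, 5)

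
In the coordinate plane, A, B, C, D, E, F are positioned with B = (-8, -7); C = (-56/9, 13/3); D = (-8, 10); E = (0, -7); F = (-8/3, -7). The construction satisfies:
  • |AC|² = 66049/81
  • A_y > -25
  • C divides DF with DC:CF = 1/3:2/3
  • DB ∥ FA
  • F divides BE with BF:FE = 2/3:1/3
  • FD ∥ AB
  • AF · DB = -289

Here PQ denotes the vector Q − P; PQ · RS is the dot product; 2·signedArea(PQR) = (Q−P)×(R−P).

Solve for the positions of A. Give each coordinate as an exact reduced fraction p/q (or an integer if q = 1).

A = (-8/3, -24)

1. A_x = -8/3  [FD ∥ AB ∩ DB ∥ FA]
2. A_y = -24  [FD ∥ AB ∩ DB ∥ FA]
   → A = (-8/3, -24)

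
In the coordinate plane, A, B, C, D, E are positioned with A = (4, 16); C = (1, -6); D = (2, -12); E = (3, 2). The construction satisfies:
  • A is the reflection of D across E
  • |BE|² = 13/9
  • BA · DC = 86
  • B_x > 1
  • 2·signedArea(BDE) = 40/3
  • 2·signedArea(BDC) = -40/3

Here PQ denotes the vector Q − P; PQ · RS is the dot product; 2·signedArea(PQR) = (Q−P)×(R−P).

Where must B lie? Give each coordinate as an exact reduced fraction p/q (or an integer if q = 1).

B = (2, 4/3)

1. B_x = 2  [2·signedArea(BDC) = -40/3 ∩ 2·signedArea(BDE) = 40/3]
2. B_y = 4/3  [2·signedArea(BDC) = -40/3 ∩ 2·signedArea(BDE) = 40/3]
   → B = (2, 4/3)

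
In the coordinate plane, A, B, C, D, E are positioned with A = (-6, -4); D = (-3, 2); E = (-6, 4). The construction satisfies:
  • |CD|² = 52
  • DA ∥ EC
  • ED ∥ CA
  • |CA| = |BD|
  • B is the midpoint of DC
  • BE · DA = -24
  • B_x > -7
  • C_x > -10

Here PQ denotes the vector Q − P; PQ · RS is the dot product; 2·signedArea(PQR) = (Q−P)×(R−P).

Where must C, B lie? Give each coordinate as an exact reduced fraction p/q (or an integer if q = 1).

1. C_x = -9  [ED ∥ CA ∩ DA ∥ EC]
2. C_y = -2  [ED ∥ CA ∩ DA ∥ EC]
   → C = (-9, -2)
3. B_x = -6  [B is the midpoint of DC]
4. B_y = 0  [B is the midpoint of DC]
   → B = (-6, 0)

B = (-6, 0)
C = (-9, -2)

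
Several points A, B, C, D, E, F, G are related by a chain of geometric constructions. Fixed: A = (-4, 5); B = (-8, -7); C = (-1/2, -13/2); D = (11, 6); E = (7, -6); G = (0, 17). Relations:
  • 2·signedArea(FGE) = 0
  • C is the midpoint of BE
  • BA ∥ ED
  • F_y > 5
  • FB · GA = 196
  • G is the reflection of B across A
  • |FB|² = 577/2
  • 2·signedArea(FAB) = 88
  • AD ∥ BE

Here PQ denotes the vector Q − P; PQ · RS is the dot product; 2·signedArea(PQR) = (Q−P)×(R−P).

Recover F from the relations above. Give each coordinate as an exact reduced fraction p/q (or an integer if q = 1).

1. F_x = 7/2  [2·signedArea(FGE) = 0 ∩ 2·signedArea(FAB) = 88]
2. F_y = 11/2  [2·signedArea(FGE) = 0 ∩ 2·signedArea(FAB) = 88]
   → F = (7/2, 11/2)

F = (7/2, 11/2)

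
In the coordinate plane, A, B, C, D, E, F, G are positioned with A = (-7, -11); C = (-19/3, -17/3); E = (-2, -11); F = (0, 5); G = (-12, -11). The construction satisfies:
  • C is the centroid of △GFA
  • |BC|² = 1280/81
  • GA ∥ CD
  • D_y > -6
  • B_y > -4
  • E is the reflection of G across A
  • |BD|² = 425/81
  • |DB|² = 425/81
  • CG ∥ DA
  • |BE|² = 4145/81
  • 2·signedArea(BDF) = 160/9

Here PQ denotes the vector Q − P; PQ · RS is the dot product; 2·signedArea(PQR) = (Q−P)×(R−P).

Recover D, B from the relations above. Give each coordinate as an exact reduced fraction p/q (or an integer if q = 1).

1. D_x = -4/3  [CG ∥ DA ∩ GA ∥ CD]
2. D_y = -17/3  [CG ∥ DA ∩ GA ∥ CD]
   → D = (-4/3, -17/3)
3. B_x = -25/9  [line -32/3·x + 4/3·y + -220/9 = 0 ∩ |BD|² = 425/81]
4. B_y = -35/9  [line -32/3·x + 4/3·y + -220/9 = 0 ∩ |BD|² = 425/81]
   → B = (-25/9, -35/9)

B = (-25/9, -35/9)
D = (-4/3, -17/3)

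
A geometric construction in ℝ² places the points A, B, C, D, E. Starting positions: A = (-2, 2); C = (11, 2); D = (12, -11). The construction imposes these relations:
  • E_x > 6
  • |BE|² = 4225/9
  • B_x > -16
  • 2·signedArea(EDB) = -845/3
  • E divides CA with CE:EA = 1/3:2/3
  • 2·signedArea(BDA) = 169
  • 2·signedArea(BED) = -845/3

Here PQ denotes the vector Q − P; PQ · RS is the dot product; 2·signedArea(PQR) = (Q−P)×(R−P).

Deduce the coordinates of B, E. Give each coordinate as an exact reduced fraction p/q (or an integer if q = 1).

1. E_x = 20/3  [E divides CA with CE:EA = 1/3:2/3]
2. E_y = 2  [E divides CA with CE:EA = 1/3:2/3]
   → E = (20/3, 2)
3. B_x = -15  [2·signedArea(BED) = -845/3 ∩ 2·signedArea(BDA) = 169]
4. B_y = 2  [2·signedArea(BED) = -845/3 ∩ 2·signedArea(BDA) = 169]
   → B = (-15, 2)

B = (-15, 2)
E = (20/3, 2)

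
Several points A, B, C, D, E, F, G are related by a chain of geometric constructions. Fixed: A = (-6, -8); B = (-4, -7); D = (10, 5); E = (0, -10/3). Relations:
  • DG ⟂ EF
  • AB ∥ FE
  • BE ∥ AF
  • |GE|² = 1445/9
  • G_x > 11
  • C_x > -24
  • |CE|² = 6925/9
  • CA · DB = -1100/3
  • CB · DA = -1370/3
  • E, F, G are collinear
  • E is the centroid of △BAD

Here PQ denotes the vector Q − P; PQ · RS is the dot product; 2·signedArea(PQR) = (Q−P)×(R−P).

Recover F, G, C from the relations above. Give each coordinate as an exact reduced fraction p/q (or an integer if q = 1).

C = (-70/3, -55/3)
F = (-2, -13/3)
G = (34/3, 7/3)

1. F_x = -2  [AB ∥ FE ∩ BE ∥ AF]
2. F_y = -13/3  [AB ∥ FE ∩ BE ∥ AF]
   → F = (-2, -13/3)
3. G_x = 34/3  [E, F, G are collinear ∩ DG ⟂ EF]
4. G_y = 7/3  [E, F, G are collinear ∩ DG ⟂ EF]
   → G = (34/3, 7/3)
5. C_x = -70/3  [CB · DA = -1370/3 ∩ CA · DB = -1100/3]
6. C_y = -55/3  [CB · DA = -1370/3 ∩ CA · DB = -1100/3]
   → C = (-70/3, -55/3)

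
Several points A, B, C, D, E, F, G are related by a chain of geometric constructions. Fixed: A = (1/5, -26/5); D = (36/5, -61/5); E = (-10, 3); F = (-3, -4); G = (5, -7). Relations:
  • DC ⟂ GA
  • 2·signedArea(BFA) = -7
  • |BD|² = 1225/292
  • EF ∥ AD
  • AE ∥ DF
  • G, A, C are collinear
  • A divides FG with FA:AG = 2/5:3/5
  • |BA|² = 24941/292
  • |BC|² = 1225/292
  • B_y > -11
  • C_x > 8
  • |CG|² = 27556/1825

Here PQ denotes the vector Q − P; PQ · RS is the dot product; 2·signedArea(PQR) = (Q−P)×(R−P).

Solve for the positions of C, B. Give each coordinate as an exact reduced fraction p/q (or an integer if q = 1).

1. C_x = 3153/365  [G, A, C are collinear ∩ DC ⟂ GA]
2. C_y = -3053/365  [G, A, C are collinear ∩ DC ⟂ GA]
   → C = (3153/365, -3053/365)
3. B_x = 5781/730  [line 6/5·x + 16/5·y + 117/5 = 0 ∩ |BC|² = 1225/292]
4. B_y = -3753/365  [line 6/5·x + 16/5·y + 117/5 = 0 ∩ |BC|² = 1225/292]
   → B = (5781/730, -3753/365)

B = (5781/730, -3753/365)
C = (3153/365, -3053/365)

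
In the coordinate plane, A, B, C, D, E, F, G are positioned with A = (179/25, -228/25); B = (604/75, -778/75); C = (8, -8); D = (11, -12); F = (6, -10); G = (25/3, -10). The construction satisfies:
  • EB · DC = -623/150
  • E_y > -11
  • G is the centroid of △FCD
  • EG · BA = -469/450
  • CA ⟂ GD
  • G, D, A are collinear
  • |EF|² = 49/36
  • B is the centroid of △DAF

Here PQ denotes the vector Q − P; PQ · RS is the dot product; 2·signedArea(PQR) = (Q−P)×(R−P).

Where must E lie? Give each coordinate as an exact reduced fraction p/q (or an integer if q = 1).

E = (43/6, -10)

1. E_x = 43/6  [EG · BA = -469/450 ∩ EB · DC = -623/150]
2. E_y = -10  [EG · BA = -469/450 ∩ EB · DC = -623/150]
   → E = (43/6, -10)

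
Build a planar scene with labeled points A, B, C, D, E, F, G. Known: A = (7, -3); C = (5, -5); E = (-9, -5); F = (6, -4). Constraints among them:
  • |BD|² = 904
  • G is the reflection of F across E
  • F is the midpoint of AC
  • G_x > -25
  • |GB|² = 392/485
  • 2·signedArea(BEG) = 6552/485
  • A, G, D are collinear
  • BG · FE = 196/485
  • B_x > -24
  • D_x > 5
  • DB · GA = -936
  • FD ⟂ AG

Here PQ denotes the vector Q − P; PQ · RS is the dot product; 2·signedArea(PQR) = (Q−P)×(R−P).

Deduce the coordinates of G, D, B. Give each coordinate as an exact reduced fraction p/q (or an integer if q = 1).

B = (-11598/485, -3344/485)
D = (2868/485, -1506/485)
G = (-24, -6)

1. G_x = -24  [G is the reflection of F across E]
2. G_y = -6  [G is the reflection of F across E]
   → G = (-24, -6)
3. D_x = 2868/485  [A, G, D are collinear ∩ FD ⟂ AG]
4. D_y = -1506/485  [A, G, D are collinear ∩ FD ⟂ AG]
   → D = (2868/485, -1506/485)
5. B_x = -11598/485  [BG · FE = 196/485 ∩ DB · GA = -936]
6. B_y = -3344/485  [BG · FE = 196/485 ∩ DB · GA = -936]
   → B = (-11598/485, -3344/485)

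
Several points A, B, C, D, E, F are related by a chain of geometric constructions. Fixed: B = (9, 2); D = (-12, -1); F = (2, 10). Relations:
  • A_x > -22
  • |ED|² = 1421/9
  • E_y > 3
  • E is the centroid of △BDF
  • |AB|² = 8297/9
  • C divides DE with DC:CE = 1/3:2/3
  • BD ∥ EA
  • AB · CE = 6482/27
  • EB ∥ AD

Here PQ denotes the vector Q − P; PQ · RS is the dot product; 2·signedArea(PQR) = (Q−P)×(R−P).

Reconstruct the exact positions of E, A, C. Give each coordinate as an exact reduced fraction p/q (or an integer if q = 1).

A = (-64/3, 2/3)
C = (-73/9, 5/9)
E = (-1/3, 11/3)

1. E_x = -1/3  [E is the centroid of △BDF]
2. E_y = 11/3  [E is the centroid of △BDF]
   → E = (-1/3, 11/3)
3. A_x = -64/3  [EB ∥ AD ∩ BD ∥ EA]
4. A_y = 2/3  [EB ∥ AD ∩ BD ∥ EA]
   → A = (-64/3, 2/3)
5. C_x = -73/9  [C divides DE with DC:CE = 1/3:2/3]
6. C_y = 5/9  [C divides DE with DC:CE = 1/3:2/3]
   → C = (-73/9, 5/9)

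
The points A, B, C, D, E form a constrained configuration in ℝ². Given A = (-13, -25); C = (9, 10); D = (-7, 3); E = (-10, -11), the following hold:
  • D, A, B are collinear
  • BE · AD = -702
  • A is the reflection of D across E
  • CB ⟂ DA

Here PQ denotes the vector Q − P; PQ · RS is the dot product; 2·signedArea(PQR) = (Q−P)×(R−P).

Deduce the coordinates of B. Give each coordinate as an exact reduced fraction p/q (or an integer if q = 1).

1. B_x = -997/205  [D, A, B are collinear ∩ CB ⟂ DA]
2. B_y = 2659/205  [D, A, B are collinear ∩ CB ⟂ DA]
   → B = (-997/205, 2659/205)

B = (-997/205, 2659/205)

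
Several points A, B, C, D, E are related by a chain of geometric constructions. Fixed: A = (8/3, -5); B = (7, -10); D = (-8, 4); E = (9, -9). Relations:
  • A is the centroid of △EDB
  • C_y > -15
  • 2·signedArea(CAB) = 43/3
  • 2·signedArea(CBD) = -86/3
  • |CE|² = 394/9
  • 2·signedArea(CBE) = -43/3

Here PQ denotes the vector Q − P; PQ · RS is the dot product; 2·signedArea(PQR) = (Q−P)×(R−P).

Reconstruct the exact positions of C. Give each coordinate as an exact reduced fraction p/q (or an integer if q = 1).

1. C_x = 40/3  [2·signedArea(CBE) = -43/3 ∩ 2·signedArea(CAB) = 43/3]
2. C_y = -14  [2·signedArea(CBE) = -43/3 ∩ 2·signedArea(CAB) = 43/3]
   → C = (40/3, -14)

C = (40/3, -14)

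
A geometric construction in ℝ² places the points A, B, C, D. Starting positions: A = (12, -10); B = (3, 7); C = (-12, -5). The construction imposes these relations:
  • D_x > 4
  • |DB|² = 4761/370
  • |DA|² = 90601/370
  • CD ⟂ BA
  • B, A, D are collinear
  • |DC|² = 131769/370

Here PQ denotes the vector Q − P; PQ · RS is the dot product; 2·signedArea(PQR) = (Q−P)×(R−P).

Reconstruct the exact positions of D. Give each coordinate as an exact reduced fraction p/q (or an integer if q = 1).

D = (1731/370, 1417/370)

1. D_x = 1731/370  [B, A, D are collinear ∩ CD ⟂ BA]
2. D_y = 1417/370  [B, A, D are collinear ∩ CD ⟂ BA]
   → D = (1731/370, 1417/370)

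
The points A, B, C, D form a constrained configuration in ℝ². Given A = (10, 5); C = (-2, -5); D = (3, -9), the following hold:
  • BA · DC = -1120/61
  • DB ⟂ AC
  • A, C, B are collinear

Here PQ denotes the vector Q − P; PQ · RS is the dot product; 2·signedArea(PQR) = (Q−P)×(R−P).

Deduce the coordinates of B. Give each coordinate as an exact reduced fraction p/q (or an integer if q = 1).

1. B_x = -62/61  [A, C, B are collinear ∩ DB ⟂ AC]
2. B_y = -255/61  [A, C, B are collinear ∩ DB ⟂ AC]
   → B = (-62/61, -255/61)

B = (-62/61, -255/61)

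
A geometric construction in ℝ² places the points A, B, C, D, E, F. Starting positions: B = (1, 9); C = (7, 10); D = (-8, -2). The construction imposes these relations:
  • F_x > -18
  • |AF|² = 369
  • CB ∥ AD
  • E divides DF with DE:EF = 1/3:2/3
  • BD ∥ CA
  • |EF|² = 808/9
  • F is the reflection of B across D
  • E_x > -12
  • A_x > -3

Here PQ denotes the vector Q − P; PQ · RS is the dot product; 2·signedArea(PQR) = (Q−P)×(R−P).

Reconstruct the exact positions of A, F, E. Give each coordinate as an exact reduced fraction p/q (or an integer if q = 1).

1. A_x = -2  [CB ∥ AD ∩ BD ∥ CA]
2. A_y = -1  [CB ∥ AD ∩ BD ∥ CA]
   → A = (-2, -1)
3. F_x = -17  [F is the reflection of B across D]
4. F_y = -13  [F is the reflection of B across D]
   → F = (-17, -13)
5. E_x = -11  [E divides DF with DE:EF = 1/3:2/3]
6. E_y = -17/3  [E divides DF with DE:EF = 1/3:2/3]
   → E = (-11, -17/3)

A = (-2, -1)
E = (-11, -17/3)
F = (-17, -13)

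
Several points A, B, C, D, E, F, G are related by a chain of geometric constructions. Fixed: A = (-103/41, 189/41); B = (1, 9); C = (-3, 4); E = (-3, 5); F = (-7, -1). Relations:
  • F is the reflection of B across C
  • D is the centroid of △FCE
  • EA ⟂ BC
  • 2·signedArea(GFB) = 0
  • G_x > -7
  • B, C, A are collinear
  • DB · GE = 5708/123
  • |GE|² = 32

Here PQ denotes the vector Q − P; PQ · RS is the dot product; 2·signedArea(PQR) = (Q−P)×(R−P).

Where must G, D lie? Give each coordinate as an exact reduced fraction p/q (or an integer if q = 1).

1. D_x = -13/3  [D is the centroid of △FCE]
2. D_y = 8/3  [D is the centroid of △FCE]
   → D = (-13/3, 8/3)
3. G_x = -247/41  [2·signedArea(GFB) = 0 ∩ DB · GE = 5708/123]
4. G_y = 9/41  [2·signedArea(GFB) = 0 ∩ DB · GE = 5708/123]
   → G = (-247/41, 9/41)

D = (-13/3, 8/3)
G = (-247/41, 9/41)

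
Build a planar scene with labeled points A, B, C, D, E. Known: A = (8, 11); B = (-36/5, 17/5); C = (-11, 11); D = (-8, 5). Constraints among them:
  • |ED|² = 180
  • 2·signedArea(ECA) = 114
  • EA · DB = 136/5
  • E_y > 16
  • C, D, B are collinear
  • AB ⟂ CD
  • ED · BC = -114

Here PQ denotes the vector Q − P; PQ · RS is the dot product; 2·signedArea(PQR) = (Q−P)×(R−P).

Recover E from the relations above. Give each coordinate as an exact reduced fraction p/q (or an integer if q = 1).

1. E_x = -14  [ED · BC = -114 ∩ 2·signedArea(ECA) = 114]
2. E_y = 17  [ED · BC = -114 ∩ 2·signedArea(ECA) = 114]
   → E = (-14, 17)

E = (-14, 17)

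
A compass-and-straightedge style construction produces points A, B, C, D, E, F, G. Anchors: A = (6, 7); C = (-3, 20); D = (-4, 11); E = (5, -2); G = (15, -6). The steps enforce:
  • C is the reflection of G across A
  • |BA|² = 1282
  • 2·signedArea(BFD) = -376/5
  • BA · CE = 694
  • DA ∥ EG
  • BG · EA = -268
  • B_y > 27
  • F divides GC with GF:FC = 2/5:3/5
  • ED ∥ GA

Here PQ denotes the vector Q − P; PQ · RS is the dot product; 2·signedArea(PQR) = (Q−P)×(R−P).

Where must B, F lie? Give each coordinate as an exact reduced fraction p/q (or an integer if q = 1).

B = (-23, 28)
F = (39/5, 22/5)

1. B_x = -23  [BG · EA = -268 ∩ BA · CE = 694]
2. B_y = 28  [BG · EA = -268 ∩ BA · CE = 694]
   → B = (-23, 28)
3. F_x = 39/5  [2·signedArea(BFD) = -376/5 ∩ F divides GC with GF:FC = 2/5:3/5]
4. F_y = 22/5  [2·signedArea(BFD) = -376/5 ∩ F divides GC with GF:FC = 2/5:3/5]
   → F = (39/5, 22/5)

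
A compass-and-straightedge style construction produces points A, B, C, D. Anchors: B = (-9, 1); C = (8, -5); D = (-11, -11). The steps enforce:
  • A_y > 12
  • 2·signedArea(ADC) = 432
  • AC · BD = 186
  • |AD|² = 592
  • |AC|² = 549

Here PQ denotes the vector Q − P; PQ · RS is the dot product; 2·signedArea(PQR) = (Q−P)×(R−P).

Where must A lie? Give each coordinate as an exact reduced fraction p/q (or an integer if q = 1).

1. A_x = -7  [2·signedArea(ADC) = 432 ∩ AC · BD = 186]
2. A_y = 13  [2·signedArea(ADC) = 432 ∩ AC · BD = 186]
   → A = (-7, 13)

A = (-7, 13)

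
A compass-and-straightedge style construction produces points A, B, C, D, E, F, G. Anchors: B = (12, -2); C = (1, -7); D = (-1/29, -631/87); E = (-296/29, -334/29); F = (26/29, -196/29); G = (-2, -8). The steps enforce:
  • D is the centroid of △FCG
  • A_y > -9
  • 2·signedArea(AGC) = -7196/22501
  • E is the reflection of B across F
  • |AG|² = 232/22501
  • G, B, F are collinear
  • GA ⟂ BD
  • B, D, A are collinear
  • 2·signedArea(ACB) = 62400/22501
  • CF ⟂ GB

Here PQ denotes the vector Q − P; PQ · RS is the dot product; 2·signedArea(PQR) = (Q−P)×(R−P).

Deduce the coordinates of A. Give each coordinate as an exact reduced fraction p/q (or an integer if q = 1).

A = (-44088/22501, -182102/22501)

1. A_x = -44088/22501  [B, D, A are collinear ∩ GA ⟂ BD]
2. A_y = -182102/22501  [B, D, A are collinear ∩ GA ⟂ BD]
   → A = (-44088/22501, -182102/22501)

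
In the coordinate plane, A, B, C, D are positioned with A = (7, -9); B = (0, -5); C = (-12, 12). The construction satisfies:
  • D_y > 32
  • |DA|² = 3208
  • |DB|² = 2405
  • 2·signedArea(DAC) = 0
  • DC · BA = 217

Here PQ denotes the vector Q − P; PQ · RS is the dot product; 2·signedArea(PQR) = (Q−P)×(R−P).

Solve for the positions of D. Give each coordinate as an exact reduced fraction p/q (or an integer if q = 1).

1. D_x = -31  [2·signedArea(DAC) = 0 ∩ DC · BA = 217]
2. D_y = 33  [2·signedArea(DAC) = 0 ∩ DC · BA = 217]
   → D = (-31, 33)

D = (-31, 33)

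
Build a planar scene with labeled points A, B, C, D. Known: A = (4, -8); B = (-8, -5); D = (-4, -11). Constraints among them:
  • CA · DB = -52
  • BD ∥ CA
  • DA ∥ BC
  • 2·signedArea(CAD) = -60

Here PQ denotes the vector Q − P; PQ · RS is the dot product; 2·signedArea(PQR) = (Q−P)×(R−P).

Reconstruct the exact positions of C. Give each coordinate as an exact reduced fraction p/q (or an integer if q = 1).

1. C_x = 0  [BD ∥ CA ∩ DA ∥ BC]
2. C_y = -2  [BD ∥ CA ∩ DA ∥ BC]
   → C = (0, -2)

C = (0, -2)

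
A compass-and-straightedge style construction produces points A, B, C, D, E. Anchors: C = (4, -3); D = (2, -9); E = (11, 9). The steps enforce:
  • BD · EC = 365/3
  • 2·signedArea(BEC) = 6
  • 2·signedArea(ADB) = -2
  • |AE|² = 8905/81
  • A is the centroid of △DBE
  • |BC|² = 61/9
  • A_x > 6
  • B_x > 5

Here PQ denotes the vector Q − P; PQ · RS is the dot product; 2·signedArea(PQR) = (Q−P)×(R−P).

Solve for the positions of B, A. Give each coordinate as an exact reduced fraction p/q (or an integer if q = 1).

1. B_x = 17/3  [2·signedArea(BEC) = 6 ∩ BD · EC = 365/3]
2. B_y = -1  [2·signedArea(BEC) = 6 ∩ BD · EC = 365/3]
   → B = (17/3, -1)
3. A_x = 56/9  [A is the centroid of △DBE]
4. A_y = -1/3  [A is the centroid of △DBE]
   → A = (56/9, -1/3)

A = (56/9, -1/3)
B = (17/3, -1)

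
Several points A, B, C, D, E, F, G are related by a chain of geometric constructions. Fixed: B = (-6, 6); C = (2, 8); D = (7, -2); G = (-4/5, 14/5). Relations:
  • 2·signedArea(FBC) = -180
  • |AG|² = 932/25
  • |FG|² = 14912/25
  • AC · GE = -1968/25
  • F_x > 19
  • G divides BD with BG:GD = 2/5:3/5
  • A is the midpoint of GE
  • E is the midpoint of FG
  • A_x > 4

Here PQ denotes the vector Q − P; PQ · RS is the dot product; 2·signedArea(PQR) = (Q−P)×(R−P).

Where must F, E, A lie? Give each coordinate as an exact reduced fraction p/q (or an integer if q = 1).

A = (22/5, -2/5)
E = (48/5, -18/5)
F = (20, -10)

1. F_x = 20  [line -2·x + 8·y + 120 = 0 ∩ |FG|² = 14912/25]
2. F_y = -10  [line -2·x + 8·y + 120 = 0 ∩ |FG|² = 14912/25]
   → F = (20, -10)
3. E_x = 48/5  [E is the midpoint of FG]
4. E_y = -18/5  [E is the midpoint of FG]
   → E = (48/5, -18/5)
5. A_x = 22/5  [A is the midpoint of GE]
6. A_y = -2/5  [A is the midpoint of GE]
   → A = (22/5, -2/5)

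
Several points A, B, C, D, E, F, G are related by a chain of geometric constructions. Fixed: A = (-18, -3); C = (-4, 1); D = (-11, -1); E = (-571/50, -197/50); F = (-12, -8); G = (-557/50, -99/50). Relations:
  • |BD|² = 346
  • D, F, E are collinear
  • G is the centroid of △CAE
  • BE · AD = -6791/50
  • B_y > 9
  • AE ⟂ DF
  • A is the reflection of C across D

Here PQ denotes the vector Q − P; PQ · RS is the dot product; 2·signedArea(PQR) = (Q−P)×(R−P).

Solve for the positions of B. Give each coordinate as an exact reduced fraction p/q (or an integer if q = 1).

1. B_x = 4  [line -7·x + -2·y + 48 = 0 ∩ |BD|² = 346]
2. B_y = 10  [line -7·x + -2·y + 48 = 0 ∩ |BD|² = 346]
   → B = (4, 10)

B = (4, 10)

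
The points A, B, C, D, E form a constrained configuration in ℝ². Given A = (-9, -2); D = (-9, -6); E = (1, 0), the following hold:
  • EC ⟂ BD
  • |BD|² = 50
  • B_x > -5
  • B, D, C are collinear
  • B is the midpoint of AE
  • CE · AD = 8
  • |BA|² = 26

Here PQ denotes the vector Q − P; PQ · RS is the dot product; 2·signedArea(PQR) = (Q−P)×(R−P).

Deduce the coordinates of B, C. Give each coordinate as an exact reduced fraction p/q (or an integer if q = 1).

B = (-4, -1)
C = (-1, 2)

1. B_x = -4  [B is the midpoint of AE]
2. B_y = -1  [B is the midpoint of AE]
   → B = (-4, -1)
3. C_x = -1  [B, D, C are collinear ∩ EC ⟂ BD]
4. C_y = 2  [B, D, C are collinear ∩ EC ⟂ BD]
   → C = (-1, 2)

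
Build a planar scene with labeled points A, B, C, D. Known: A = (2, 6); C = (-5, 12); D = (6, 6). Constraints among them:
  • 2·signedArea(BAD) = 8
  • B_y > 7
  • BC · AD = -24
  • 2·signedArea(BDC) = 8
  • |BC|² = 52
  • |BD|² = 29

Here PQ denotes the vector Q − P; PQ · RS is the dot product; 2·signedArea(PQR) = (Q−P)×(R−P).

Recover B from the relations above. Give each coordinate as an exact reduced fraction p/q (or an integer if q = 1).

B = (1, 8)

1. B_x = 1  [BC · AD = -24 ∩ 2·signedArea(BDC) = 8]
2. B_y = 8  [BC · AD = -24 ∩ 2·signedArea(BDC) = 8]
   → B = (1, 8)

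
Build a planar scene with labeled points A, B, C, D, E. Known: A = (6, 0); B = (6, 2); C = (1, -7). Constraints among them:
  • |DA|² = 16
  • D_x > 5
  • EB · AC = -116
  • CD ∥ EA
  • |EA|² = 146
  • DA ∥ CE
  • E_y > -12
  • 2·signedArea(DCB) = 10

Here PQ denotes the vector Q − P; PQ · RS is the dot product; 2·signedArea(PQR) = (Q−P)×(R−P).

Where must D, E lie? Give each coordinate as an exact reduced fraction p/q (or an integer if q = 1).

D = (6, 4)
E = (1, -11)

1. D_x = 6  [line -9·x + 5·y + 34 = 0 ∩ |DA|² = 16]
2. D_y = 4  [line -9·x + 5·y + 34 = 0 ∩ |DA|² = 16]
   → D = (6, 4)
3. E_x = 1  [CD ∥ EA ∩ DA ∥ CE]
4. E_y = -11  [CD ∥ EA ∩ DA ∥ CE]
   → E = (1, -11)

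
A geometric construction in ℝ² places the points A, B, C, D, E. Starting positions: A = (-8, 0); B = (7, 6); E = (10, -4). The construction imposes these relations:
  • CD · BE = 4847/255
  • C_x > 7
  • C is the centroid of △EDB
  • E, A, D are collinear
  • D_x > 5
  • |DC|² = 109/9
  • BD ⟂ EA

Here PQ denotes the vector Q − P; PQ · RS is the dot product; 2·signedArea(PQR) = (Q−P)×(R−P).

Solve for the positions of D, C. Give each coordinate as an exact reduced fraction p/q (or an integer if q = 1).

1. D_x = 427/85  [E, A, D are collinear ∩ BD ⟂ EA]
2. D_y = -246/85  [E, A, D are collinear ∩ BD ⟂ EA]
   → D = (427/85, -246/85)
3. C_x = 624/85  [C is the centroid of △EDB]
4. C_y = -76/255  [C is the centroid of △EDB]
   → C = (624/85, -76/255)

C = (624/85, -76/255)
D = (427/85, -246/85)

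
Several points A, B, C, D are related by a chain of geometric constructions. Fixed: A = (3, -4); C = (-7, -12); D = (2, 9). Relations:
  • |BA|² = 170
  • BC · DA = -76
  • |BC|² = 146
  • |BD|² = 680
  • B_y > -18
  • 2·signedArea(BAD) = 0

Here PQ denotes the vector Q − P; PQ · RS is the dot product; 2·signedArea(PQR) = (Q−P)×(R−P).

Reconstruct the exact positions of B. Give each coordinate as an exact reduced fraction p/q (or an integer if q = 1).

1. B_x = 4  [2·signedArea(BAD) = 0 ∩ BC · DA = -76]
2. B_y = -17  [2·signedArea(BAD) = 0 ∩ BC · DA = -76]
   → B = (4, -17)

B = (4, -17)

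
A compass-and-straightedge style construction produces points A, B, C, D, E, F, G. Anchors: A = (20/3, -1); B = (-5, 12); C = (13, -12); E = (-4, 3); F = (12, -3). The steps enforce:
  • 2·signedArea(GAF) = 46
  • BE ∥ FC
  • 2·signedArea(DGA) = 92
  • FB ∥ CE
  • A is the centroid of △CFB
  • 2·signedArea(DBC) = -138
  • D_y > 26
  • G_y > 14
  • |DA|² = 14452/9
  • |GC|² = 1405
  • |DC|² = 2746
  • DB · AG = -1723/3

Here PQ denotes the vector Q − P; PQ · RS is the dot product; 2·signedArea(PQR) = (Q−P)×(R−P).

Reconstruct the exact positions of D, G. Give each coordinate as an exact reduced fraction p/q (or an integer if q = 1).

1. D_x = -22  [line 24·x + 18·y + 42 = 0 ∩ |DC|² = 2746]
2. D_y = 27  [line 24·x + 18·y + 42 = 0 ∩ |DC|² = 2746]
   → D = (-22, 27)
3. G_x = -13  [2·signedArea(DGA) = 92 ∩ 2·signedArea(GAF) = 46]
4. G_y = 15  [2·signedArea(DGA) = 92 ∩ 2·signedArea(GAF) = 46]
   → G = (-13, 15)

D = (-22, 27)
G = (-13, 15)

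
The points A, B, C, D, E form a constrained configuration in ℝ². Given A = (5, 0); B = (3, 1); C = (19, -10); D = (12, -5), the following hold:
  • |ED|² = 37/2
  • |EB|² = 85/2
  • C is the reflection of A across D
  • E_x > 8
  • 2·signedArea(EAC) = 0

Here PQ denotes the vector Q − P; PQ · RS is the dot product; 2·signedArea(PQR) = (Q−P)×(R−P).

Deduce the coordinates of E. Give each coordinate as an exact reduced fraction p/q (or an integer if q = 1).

1. E_x = 17/2  [line 10·x + 14·y + -50 = 0 ∩ |EB|² = 85/2]
2. E_y = -5/2  [line 10·x + 14·y + -50 = 0 ∩ |EB|² = 85/2]
   → E = (17/2, -5/2)

E = (17/2, -5/2)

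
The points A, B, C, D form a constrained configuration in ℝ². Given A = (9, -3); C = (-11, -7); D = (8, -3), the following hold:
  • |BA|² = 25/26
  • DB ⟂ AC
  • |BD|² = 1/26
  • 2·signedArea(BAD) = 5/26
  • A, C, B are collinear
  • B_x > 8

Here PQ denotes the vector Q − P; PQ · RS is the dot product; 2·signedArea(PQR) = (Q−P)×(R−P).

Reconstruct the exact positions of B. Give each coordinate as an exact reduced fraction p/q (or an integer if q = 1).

B = (209/26, -83/26)

1. B_x = 209/26  [A, C, B are collinear ∩ DB ⟂ AC]
2. B_y = -83/26  [A, C, B are collinear ∩ DB ⟂ AC]
   → B = (209/26, -83/26)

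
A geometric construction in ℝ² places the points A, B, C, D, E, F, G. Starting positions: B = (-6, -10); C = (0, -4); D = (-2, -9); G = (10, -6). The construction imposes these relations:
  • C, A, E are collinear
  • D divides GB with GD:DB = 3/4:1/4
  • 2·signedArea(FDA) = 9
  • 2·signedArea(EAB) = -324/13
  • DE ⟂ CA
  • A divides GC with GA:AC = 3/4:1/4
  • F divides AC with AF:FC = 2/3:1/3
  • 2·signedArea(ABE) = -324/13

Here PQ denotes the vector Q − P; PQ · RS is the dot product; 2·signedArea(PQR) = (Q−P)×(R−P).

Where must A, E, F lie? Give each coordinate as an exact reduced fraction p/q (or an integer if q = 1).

1. A_x = 5/2  [A divides GC with GA:AC = 3/4:1/4]
2. A_y = -9/2  [A divides GC with GA:AC = 3/4:1/4]
   → A = (5/2, -9/2)
3. E_x = -25/26  [C, A, E are collinear ∩ DE ⟂ CA]
4. E_y = -99/26  [C, A, E are collinear ∩ DE ⟂ CA]
   → E = (-25/26, -99/26)
5. F_x = 5/6  [F divides AC with AF:FC = 2/3:1/3]
6. F_y = -25/6  [F divides AC with AF:FC = 2/3:1/3]
   → F = (5/6, -25/6)

A = (5/2, -9/2)
E = (-25/26, -99/26)
F = (5/6, -25/6)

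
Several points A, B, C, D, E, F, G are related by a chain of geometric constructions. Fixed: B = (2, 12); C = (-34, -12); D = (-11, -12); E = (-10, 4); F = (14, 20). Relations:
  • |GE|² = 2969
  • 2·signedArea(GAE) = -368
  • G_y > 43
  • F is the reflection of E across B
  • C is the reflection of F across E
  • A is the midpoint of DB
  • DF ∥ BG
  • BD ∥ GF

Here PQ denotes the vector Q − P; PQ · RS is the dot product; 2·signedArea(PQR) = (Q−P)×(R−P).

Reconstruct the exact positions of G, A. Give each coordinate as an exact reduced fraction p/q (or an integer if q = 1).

A = (-9/2, 0)
G = (27, 44)

1. G_x = 27  [BD ∥ GF ∩ DF ∥ BG]
2. G_y = 44  [BD ∥ GF ∩ DF ∥ BG]
   → G = (27, 44)
3. A_x = -9/2  [A is the midpoint of DB]
4. A_y = 0  [A is the midpoint of DB]
   → A = (-9/2, 0)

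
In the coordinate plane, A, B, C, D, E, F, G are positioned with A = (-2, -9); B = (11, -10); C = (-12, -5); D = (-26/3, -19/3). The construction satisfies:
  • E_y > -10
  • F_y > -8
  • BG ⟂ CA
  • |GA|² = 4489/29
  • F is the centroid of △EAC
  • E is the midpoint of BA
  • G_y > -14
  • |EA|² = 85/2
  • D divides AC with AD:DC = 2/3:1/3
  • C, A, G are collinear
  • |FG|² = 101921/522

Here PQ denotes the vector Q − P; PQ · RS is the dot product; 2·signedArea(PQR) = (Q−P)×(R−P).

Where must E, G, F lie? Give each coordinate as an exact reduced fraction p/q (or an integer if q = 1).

E = (9/2, -19/2)
F = (-19/6, -47/6)
G = (277/29, -395/29)

1. E_x = 9/2  [E is the midpoint of BA]
2. E_y = -19/2  [E is the midpoint of BA]
   → E = (9/2, -19/2)
3. G_x = 277/29  [C, A, G are collinear ∩ BG ⟂ CA]
4. G_y = -395/29  [C, A, G are collinear ∩ BG ⟂ CA]
   → G = (277/29, -395/29)
5. F_x = -19/6  [F is the centroid of △EAC]
6. F_y = -47/6  [F is the centroid of △EAC]
   → F = (-19/6, -47/6)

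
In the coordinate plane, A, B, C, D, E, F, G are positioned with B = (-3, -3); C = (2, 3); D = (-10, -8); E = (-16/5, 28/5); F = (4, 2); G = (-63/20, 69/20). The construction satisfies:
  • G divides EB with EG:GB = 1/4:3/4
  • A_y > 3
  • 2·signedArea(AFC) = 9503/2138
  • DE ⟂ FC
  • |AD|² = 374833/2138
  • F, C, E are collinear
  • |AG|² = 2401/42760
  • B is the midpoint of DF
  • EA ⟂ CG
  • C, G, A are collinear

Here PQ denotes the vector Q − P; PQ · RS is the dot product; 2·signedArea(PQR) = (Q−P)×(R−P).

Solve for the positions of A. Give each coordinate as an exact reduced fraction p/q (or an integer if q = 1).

1. A_x = -36197/10690  [C, G, A are collinear ∩ EA ⟂ CG]
2. A_y = 37101/10690  [C, G, A are collinear ∩ EA ⟂ CG]
   → A = (-36197/10690, 37101/10690)

A = (-36197/10690, 37101/10690)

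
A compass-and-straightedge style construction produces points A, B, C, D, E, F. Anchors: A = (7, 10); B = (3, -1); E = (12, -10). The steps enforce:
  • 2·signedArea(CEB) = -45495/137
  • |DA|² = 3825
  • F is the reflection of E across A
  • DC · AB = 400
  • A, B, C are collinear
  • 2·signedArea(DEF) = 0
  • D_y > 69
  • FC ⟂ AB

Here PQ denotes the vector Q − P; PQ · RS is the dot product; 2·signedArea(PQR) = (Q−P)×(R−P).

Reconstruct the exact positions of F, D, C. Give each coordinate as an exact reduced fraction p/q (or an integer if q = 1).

C = (1759/137, 3570/137)
D = (-8, 70)
F = (2, 30)

1. F_x = 2  [F is the reflection of E across A]
2. F_y = 30  [F is the reflection of E across A]
   → F = (2, 30)
3. D_x = -8  [line -40·x + -10·y + 380 = 0 ∩ |DA|² = 3825]
4. D_y = 70  [line -40·x + -10·y + 380 = 0 ∩ |DA|² = 3825]
   → D = (-8, 70)
5. C_x = 1759/137  [A, B, C are collinear ∩ FC ⟂ AB]
6. C_y = 3570/137  [A, B, C are collinear ∩ FC ⟂ AB]
   → C = (1759/137, 3570/137)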